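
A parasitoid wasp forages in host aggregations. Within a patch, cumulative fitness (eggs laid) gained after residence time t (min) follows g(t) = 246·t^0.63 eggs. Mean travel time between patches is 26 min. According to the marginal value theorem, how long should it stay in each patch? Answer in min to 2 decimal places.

Optimal t* satisfies g'(t*) = g(t*)/(T + t*).
g'(t) = 0.63·246·t^-0.37. Setting 0.63·246·t^-0.37 = 246·t^0.63/(26+t) gives 0.63(26+t) = t, so 0.37·t = 0.63×26.
t* = 0.63×26/0.37 = 44.27 min.

44.27 min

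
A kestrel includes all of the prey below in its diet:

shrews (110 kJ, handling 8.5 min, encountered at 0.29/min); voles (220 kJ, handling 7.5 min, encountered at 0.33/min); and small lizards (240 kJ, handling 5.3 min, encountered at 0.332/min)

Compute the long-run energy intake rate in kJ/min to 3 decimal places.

R = Σλ_iE_i / (1 + Σλ_ih_i)
Numerator: 0.29×110 + 0.33×220 + 0.332×240 = 184.2
Denominator: 1 + 0.29×8.5 + 0.33×7.5 + 0.332×5.3 = 7.7
R = 184.2/7.7 = 23.92 kJ/min

23.921 kJ/min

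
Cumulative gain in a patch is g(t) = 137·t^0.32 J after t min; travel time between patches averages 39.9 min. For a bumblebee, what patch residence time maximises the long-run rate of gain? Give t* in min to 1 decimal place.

18.8 min

Maximise g(t)/(T+t): set derivative to zero → g'(t)(T+t) = g(t).
g'(t) = 0.32·137·t^-0.68. Setting 0.32·137·t^-0.68 = 137·t^0.32/(39.9+t) gives 0.32(39.9+t) = t, so 0.68·t = 0.32×39.9.
t* = 0.32×39.9/0.68 = 18.78 min.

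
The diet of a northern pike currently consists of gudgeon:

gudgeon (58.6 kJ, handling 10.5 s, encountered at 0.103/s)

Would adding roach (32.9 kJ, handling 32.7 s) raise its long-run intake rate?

No

On gudgeon alone, R = ΣλE/(1+Σλh) = 6.036/2.082 = 2.9 kJ/s.
Profitability of roach: 32.9/32.7 = 1.006 kJ/s.
1.006 < 2.9, so adding roach would lower the average — exclude it.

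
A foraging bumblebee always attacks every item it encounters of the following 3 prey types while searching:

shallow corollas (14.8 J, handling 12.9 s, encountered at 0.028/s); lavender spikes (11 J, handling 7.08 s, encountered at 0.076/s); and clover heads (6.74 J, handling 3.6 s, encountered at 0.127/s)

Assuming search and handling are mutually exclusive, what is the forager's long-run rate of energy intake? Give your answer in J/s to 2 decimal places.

R = (0.028×14.8 + 0.076×11 + 0.127×6.74) / (1 + 0.028×12.9 + 0.076×7.08 + 0.127×3.6) = 2.106/2.356 = 0.8939 J/s.

0.89 J/s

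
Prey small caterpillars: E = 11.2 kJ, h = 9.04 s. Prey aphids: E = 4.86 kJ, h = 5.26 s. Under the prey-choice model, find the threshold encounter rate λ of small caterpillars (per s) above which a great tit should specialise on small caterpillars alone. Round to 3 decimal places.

Drop aphids once their profitability E₂/h₂ falls below the rate achievable on small caterpillars alone: E₂/h₂ = λE₁/(1 + λh₁).
Solve for λ: λE₁h₂ = E₂(1 + λh₁) → λ(E₁h₂ − E₂h₁) = E₂ → λ = E₂/(E₁h₂ − E₂h₁).
λ = 4.86/(11.2×5.26 − 4.86×9.04) = 4.86/14.98 = 0.3245 per s.

0.324 per s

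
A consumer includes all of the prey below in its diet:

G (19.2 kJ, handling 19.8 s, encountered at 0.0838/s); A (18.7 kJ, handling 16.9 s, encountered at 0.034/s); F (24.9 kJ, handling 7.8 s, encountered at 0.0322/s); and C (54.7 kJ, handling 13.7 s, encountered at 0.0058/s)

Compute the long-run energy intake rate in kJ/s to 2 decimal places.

R = (0.0838×19.2 + 0.034×18.7 + 0.0322×24.9 + 0.0058×54.7) / (1 + 0.0838×19.8 + 0.034×16.9 + 0.0322×7.8 + 0.0058×13.7) = 3.364/3.564 = 0.9437 kJ/s.

0.94 kJ/s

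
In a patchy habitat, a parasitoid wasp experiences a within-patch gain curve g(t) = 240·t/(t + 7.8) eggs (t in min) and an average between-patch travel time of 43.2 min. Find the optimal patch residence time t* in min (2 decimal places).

By the marginal value theorem, leave when the instantaneous gain rate g'(t) equals the habitat-wide average g(t)/(T + t).
g'(t) = 240·7.8/(t + 7.8)². Setting 240·7.8/(t+7.8)² = 240t/[(t+7.8)(43.2+t)] gives 7.8(43.2+t) = t(t+7.8), so t² = 7.8×43.2 = 337.
t* = √337 = 18.36 min.

18.36 min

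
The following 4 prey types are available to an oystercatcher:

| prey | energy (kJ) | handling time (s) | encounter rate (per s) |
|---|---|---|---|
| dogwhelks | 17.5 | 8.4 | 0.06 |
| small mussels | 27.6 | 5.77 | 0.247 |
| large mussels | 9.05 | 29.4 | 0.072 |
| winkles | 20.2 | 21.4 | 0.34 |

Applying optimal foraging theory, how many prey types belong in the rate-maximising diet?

1

Profitabilities (E/h, kJ/s): small mussels 4.78, dogwhelks 2.08, winkles 0.944, large mussels 0.308. Add prey in this order while the next type's profitability exceeds the intake rate on those already taken.
Rate on top 1: 2.811. dogwhelks: 2.08 < 2.811 → exclude; stop.
Optimal diet: small mussels — 1 of 4 types.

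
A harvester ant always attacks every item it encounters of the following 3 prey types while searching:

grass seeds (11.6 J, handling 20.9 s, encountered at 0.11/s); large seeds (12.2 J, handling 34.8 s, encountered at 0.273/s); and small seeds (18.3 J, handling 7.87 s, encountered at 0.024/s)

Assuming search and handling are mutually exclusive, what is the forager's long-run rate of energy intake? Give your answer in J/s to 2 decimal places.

R = (0.11×11.6 + 0.273×12.2 + 0.024×18.3) / (1 + 0.11×20.9 + 0.273×34.8 + 0.024×7.87) = 5.046/12.99 = 0.3885 J/s.

0.39 J/s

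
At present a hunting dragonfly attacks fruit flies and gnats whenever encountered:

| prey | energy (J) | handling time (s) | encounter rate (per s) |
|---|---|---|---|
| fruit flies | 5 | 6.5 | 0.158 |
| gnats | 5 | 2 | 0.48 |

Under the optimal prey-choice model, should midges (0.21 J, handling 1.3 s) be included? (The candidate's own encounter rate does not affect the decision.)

Current rate: (0.158×5 + 0.48×5)/(1 + 0.158×6.5 + 0.48×2) = 1.068 J/s.
Profitability of midges: 0.21/1.3 = 0.1615 J/s.
Since 0.1615 < R, time spent handling midges is better spent searching.

No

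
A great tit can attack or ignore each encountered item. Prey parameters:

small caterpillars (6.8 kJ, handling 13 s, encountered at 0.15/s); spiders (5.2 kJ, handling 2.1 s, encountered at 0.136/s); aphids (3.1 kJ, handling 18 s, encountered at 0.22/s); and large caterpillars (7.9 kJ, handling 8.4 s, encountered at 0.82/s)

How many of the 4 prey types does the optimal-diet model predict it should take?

2

E/h in descending order: spiders 2.48, large caterpillars 0.94, small caterpillars 0.523, aphids 0.172 kJ/s. The optimal diet is the largest prefix of this list for which every included type satisfies E_i/h_i > R on the types above it.
Rate on top 1: 0.5501. large caterpillars: 0.94 > 0.5501 → include.
Rate on top 2: 0.8791. small caterpillars: 0.523 < 0.8791 → exclude; stop.
Optimal diet: spiders, large caterpillars — 2 of 4 types.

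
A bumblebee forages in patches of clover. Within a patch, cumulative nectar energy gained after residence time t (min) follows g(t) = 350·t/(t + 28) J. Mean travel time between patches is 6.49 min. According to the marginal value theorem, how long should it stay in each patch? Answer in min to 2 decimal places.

13.48 min

Maximise g(t)/(T+t): set derivative to zero → g'(t)(T+t) = g(t).
g'(t) = 350·28/(t + 28)². Setting 350·28/(t+28)² = 350t/[(t+28)(6.49+t)] gives 28(6.49+t) = t(t+28), so t² = 28×6.49 = 181.7.
t* = √181.7 = 13.48 min.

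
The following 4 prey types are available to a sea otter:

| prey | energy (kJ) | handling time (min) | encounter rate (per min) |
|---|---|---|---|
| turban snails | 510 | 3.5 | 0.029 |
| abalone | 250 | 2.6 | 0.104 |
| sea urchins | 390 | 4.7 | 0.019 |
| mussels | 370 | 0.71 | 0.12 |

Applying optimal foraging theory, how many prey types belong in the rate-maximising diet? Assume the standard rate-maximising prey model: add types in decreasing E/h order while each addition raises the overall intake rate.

4

Profitabilities (E/h, kJ/min): mussels 521, turban snails 146, abalone 96.2, sea urchins 83. Add prey in this order while the next type's profitability exceeds the intake rate on those already taken.
Rate on top 1: 40.91. turban snails: 146 > 40.91 → include.
Rate on top 2: 49.88. abalone: 96.2 > 49.88 → include.
Rate on top 3: 58.47. sea urchins: 83 > 58.47 → include.
Optimal diet: mussels, turban snails, abalone, sea urchins — 4 of 4 types.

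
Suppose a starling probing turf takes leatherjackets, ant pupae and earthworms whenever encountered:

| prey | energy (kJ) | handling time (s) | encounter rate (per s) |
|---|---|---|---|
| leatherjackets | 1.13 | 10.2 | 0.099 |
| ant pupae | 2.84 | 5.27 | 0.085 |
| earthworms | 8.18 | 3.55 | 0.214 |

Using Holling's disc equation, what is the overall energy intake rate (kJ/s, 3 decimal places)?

0.654 kJ/s

R = Σλ_iE_i / (1 + Σλ_ih_i)
Numerator: 0.099×1.13 + 0.085×2.84 + 0.214×8.18 = 2.104
Denominator: 1 + 0.099×10.2 + 0.085×5.27 + 0.214×3.55 = 3.217
R = 2.104/3.217 = 0.6539 kJ/s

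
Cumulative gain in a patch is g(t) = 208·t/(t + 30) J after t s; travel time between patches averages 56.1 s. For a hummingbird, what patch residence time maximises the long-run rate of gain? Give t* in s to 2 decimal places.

By the marginal value theorem, leave when the instantaneous gain rate g'(t) equals the habitat-wide average g(t)/(T + t).
g'(t) = 208·30/(t + 30)². Setting 208·30/(t+30)² = 208t/[(t+30)(56.1+t)] gives 30(56.1+t) = t(t+30), so t² = 30×56.1 = 1683.
t* = √1683 = 41.02 s.

41.02 s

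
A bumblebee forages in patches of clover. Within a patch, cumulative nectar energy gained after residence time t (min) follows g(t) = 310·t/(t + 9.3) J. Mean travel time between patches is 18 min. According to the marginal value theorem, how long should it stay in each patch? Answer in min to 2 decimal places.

12.94 min

Optimal t* satisfies g'(t*) = g(t*)/(T + t*).
g'(t) = 310·9.3/(t + 9.3)². Setting 310·9.3/(t+9.3)² = 310t/[(t+9.3)(18+t)] gives 9.3(18+t) = t(t+9.3), so t² = 9.3×18 = 167.4.
t* = √167.4 = 12.94 min.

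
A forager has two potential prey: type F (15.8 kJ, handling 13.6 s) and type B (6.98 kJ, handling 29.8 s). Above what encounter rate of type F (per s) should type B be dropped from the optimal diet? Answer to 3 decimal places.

0.019 per s

At the threshold, the rate on type F alone equals the profitability of type B: λ·15.8/(1 + λ·13.6) = 6.98/29.8 = 0.2342.
Rearranging, λ(15.8 − 0.2342×13.6) = 0.2342, so λ = 0.2342/12.61 = 0.01857 per s.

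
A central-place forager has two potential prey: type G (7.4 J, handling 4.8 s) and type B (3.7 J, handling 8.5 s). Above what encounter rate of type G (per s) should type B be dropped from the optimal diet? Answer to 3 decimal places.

0.082 per s

Drop type B once their profitability E₂/h₂ falls below the rate achievable on type G alone: E₂/h₂ = λE₁/(1 + λh₁).
Solve for λ: λE₁h₂ = E₂(1 + λh₁) → λ(E₁h₂ − E₂h₁) = E₂ → λ = E₂/(E₁h₂ − E₂h₁).
λ = 3.7/(7.4×8.5 − 3.7×4.8) = 3.7/45.14 = 0.08197 per s.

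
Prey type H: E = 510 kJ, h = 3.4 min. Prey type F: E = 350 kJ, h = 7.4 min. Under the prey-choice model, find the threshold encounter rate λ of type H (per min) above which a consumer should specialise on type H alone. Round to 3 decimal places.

0.135 per min

The zero-one rule: include type F iff E₂/h₂ > λE₁/(1+λh₁). Equality gives the switch point.
λE₁h₂ = E₂ + λE₂h₁ ⇒ λ = E₂/(E₁h₂ − E₂h₁) = 350/(3774 − 1190) = 0.1354 per min.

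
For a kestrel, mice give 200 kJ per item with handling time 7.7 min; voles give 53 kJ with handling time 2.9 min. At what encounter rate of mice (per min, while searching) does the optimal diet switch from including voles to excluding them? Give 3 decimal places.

0.308 per min

Drop voles once their profitability E₂/h₂ falls below the rate achievable on mice alone: E₂/h₂ = λE₁/(1 + λh₁).
Solve for λ: λE₁h₂ = E₂(1 + λh₁) → λ(E₁h₂ − E₂h₁) = E₂ → λ = E₂/(E₁h₂ − E₂h₁).
λ = 53/(200×2.9 − 53×7.7) = 53/171.9 = 0.3083 per min.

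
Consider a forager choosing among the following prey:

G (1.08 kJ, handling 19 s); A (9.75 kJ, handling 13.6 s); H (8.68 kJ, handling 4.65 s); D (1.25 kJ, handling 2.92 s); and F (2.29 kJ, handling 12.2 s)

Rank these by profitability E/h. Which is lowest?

G

Profitability E/h (kJ/s): G = 1.08/19 = 0.0568, A = 9.75/13.6 = 0.717, H = 8.68/4.65 = 1.87, D = 1.25/2.92 = 0.428, F = 2.29/12.2 = 0.188.
Ranked: H > A > D > F > G.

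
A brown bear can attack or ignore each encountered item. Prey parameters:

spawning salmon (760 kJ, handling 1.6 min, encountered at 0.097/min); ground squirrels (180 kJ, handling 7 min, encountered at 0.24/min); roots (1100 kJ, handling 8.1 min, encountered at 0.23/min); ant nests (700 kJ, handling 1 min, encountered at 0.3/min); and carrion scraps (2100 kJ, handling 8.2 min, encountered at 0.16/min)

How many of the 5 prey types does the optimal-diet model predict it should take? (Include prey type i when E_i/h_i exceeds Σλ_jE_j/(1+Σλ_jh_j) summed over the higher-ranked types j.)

3

Rank by E/h (kJ/min): ant nests 700, spawning salmon 475, carrion scraps 256, roots 136, ground squirrels 25.7. Include each in turn until the next type's E/h falls below the running intake rate.
Rate on top 1: 161.5. spawning salmon: 475 > 161.5 → include.
Rate on top 2: 195. carrion scraps: 256 > 195 → include.
Rate on top 3: 224. roots: 136 < 224 → exclude; stop.
Optimal diet: ant nests, spawning salmon, carrion scraps — 3 of 5 types.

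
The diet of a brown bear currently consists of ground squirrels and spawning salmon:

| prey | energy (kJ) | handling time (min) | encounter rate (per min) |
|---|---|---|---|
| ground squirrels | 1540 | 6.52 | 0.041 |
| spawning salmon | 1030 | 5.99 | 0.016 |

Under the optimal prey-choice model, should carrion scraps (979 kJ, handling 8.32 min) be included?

On ground squirrels and spawning salmon alone, R = ΣλE/(1+Σλh) = 79.62/1.363 = 58.41 kJ/min.
carrion scraps: E/h = 979/8.32 = 117.7 kJ/min.
117.7 > 58.41, so adding carrion scraps raises the average — include it.

Yes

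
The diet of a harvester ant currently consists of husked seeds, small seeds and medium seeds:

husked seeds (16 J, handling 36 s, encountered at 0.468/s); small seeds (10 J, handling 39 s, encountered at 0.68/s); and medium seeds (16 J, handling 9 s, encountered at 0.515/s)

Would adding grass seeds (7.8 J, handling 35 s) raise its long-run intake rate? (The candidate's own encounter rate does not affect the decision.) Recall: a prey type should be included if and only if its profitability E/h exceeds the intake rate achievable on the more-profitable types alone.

No

On husked seeds, small seeds and medium seeds alone, R = ΣλE/(1+Σλh) = 22.53/49 = 0.4597 J/s.
Profitability of grass seeds: 7.8/35 = 0.2229 J/s.
0.2229 < 0.4597, so adding grass seeds would lower the average — exclude it.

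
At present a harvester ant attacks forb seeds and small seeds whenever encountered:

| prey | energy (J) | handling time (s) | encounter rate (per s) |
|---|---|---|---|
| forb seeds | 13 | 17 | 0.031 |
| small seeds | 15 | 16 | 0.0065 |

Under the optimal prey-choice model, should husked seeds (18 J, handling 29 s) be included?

Current rate: (0.031×13 + 0.0065×15)/(1 + 0.031×17 + 0.0065×16) = 0.3069 J/s.
Profitability of husked seeds: 18/29 = 0.6207 J/s.
0.6207 > 0.3069, so adding husked seeds raises the average — include it.

Yes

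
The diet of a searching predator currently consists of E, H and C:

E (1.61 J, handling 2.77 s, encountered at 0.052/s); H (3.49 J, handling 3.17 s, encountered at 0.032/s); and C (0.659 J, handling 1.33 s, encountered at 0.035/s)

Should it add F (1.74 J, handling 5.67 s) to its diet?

Yes

On E, H and C alone, R = ΣλE/(1+Σλh) = 0.2185/1.292 = 0.1691 J/s.
F: E/h = 1.74/5.67 = 0.3069 J/s.
0.3069 > 0.1691, so adding F raises the average — include it.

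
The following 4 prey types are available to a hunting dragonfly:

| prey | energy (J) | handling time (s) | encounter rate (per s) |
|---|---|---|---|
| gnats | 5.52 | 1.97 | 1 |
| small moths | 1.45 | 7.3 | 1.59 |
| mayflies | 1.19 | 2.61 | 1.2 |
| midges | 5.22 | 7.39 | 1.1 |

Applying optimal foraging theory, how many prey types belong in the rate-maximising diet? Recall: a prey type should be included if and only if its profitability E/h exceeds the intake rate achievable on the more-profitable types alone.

Rank by E/h (J/s): gnats 2.8, midges 0.706, mayflies 0.456, small moths 0.199. Include each in turn until the next type's E/h falls below the running intake rate.
Rate on top 1: 1.859. midges: 0.706 < 1.859 → exclude; stop.
Optimal diet: gnats — 1 of 4 types.

1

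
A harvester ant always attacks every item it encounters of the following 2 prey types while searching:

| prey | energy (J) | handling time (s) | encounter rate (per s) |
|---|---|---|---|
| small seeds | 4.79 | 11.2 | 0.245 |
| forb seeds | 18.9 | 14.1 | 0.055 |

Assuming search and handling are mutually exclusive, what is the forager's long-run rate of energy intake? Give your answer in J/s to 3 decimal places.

R = (0.245×4.79 + 0.055×18.9) / (1 + 0.245×11.2 + 0.055×14.1) = 2.213/4.519 = 0.4897 J/s.

0.490 J/s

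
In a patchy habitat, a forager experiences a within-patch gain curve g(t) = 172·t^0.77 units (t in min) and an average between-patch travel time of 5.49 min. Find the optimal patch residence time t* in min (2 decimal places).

Optimal t* satisfies g'(t*) = g(t*)/(T + t*).
g'(t) = 0.77·172·t^-0.23. Setting 0.77·172·t^-0.23 = 172·t^0.77/(5.49+t) gives 0.77(5.49+t) = t, so 0.23·t = 0.77×5.49.
t* = 0.77×5.49/0.23 = 18.38 min.

18.38 min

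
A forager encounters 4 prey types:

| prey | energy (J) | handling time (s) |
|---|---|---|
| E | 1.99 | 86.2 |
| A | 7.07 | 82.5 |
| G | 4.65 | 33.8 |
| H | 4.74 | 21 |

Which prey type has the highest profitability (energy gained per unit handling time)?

Profitability E/h (J/s): E = 1.99/86.2 = 0.0231, A = 7.07/82.5 = 0.0857, G = 4.65/33.8 = 0.138, H = 4.74/21 = 0.226.
Ranked: H > G > A > E.

H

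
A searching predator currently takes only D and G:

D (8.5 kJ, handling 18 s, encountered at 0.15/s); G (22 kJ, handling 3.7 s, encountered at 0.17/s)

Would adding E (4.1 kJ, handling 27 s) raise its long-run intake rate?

No

On D and G alone, R = ΣλE/(1+Σλh) = 5.015/4.329 = 1.158 kJ/s.
Profitability of E: 4.1/27 = 0.1519 kJ/s.
Since 0.1519 < R, time spent handling E is better spent searching.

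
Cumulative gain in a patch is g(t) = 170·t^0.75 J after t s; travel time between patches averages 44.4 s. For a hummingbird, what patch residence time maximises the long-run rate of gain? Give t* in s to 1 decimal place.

By the marginal value theorem, leave when the instantaneous gain rate g'(t) equals the habitat-wide average g(t)/(T + t).
g'(t) = 0.75·170·t^-0.25. Setting 0.75·170·t^-0.25 = 170·t^0.75/(44.4+t) gives 0.75(44.4+t) = t, so 0.25·t = 0.75×44.4.
t* = 0.75×44.4/0.25 = 133.2 s.

133.2 s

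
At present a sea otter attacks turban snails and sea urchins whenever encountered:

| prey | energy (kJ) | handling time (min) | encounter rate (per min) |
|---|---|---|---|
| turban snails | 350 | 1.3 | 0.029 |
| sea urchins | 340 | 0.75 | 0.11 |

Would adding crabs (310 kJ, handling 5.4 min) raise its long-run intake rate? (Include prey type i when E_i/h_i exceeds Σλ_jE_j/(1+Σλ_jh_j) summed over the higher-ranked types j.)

Current rate: (0.029×350 + 0.11×340)/(1 + 0.029×1.3 + 0.11×0.75) = 42.45 kJ/min.
Profitability of crabs: 310/5.4 = 57.41 kJ/min.
57.41 > 42.45, so adding crabs raises the average — include it.

Yes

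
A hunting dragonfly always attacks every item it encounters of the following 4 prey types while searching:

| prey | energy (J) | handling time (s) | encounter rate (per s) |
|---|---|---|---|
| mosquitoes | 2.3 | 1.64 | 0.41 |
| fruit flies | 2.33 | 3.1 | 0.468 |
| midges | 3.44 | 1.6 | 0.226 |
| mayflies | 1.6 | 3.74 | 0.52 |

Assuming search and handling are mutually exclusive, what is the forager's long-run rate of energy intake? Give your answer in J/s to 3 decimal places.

R = (0.41×2.3 + 0.468×2.33 + 0.226×3.44 + 0.52×1.6) / (1 + 0.41×1.64 + 0.468×3.1 + 0.226×1.6 + 0.52×3.74) = 3.643/5.43 = 0.6709 J/s.

0.671 J/s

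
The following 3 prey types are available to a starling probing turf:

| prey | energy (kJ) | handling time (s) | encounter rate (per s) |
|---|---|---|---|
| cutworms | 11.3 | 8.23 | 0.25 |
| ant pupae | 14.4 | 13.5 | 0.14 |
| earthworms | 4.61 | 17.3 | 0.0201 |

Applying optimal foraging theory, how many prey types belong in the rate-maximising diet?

Profitabilities (E/h, kJ/s): cutworms 1.37, ant pupae 1.07, earthworms 0.266. Add prey in this order while the next type's profitability exceeds the intake rate on those already taken.
Rate on top 1: 0.924. ant pupae: 1.07 > 0.924 → include.
Rate on top 2: 0.9785. earthworms: 0.266 < 0.9785 → exclude; stop.
Optimal diet: cutworms, ant pupae — 2 of 3 types.

2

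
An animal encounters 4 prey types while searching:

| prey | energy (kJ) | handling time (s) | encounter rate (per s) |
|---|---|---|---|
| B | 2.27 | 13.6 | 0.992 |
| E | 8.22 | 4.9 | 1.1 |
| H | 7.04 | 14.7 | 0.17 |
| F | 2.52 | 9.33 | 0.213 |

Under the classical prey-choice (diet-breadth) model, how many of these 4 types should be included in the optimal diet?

E/h in descending order: E 1.68, H 0.479, F 0.27, B 0.167 kJ/s. The optimal diet is the largest prefix of this list for which every included type satisfies E_i/h_i > R on the types above it.
Rate on top 1: 1.415. H: 0.479 < 1.415 → exclude; stop.
Optimal diet: E — 1 of 4 types.

1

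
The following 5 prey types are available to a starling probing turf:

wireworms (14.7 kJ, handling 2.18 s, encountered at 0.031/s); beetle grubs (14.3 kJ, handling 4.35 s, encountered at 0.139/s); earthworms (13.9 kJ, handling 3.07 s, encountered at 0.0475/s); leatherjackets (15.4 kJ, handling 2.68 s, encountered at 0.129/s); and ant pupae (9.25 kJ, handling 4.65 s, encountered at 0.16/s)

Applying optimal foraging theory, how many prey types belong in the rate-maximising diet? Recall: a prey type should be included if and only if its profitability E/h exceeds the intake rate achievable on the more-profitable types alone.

E/h in descending order: wireworms 6.74, leatherjackets 5.75, earthworms 4.53, beetle grubs 3.29, ant pupae 1.99 kJ/s. The optimal diet is the largest prefix of this list for which every included type satisfies E_i/h_i > R on the types above it.
Rate on top 1: 0.4269. leatherjackets: 5.75 > 0.4269 → include.
Rate on top 2: 1.728. earthworms: 4.53 > 1.728 → include.
Rate on top 3: 1.99. beetle grubs: 3.29 > 1.99 → include.
Rate on top 4: 2.352. ant pupae: 1.99 < 2.352 → exclude; stop.
Optimal diet: wireworms, leatherjackets, earthworms, beetle grubs — 4 of 5 types.

4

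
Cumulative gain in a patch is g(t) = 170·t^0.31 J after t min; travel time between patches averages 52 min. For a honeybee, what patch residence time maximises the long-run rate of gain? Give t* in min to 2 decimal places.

23.36 min

Maximise g(t)/(T+t): set derivative to zero → g'(t)(T+t) = g(t).
g'(t) = 0.31·170·t^-0.69. Setting 0.31·170·t^-0.69 = 170·t^0.31/(52+t) gives 0.31(52+t) = t, so 0.69·t = 0.31×52.
t* = 0.31×52/0.69 = 23.36 min.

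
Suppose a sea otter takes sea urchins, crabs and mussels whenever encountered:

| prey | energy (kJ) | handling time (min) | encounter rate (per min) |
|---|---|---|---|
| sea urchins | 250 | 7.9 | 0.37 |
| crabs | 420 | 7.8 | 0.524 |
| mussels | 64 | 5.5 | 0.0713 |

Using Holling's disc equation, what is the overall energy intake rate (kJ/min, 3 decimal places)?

Energy encountered per unit search time: 0.37×250 + 0.524×420 + 0.0713×64 = 317.1 kJ/min.
Handling time per unit search time: 0.37×7.9 + 0.524×7.8 + 0.0713×5.5 = 7.402.
Rate = 317.1/(1 + 7.402) = 37.74 kJ/min.

37.745 kJ/min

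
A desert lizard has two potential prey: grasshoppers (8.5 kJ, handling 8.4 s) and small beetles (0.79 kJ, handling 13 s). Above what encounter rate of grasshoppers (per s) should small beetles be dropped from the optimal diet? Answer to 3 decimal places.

The zero-one rule: include small beetles iff E₂/h₂ > λE₁/(1+λh₁). Equality gives the switch point.
λE₁h₂ = E₂ + λE₂h₁ ⇒ λ = E₂/(E₁h₂ − E₂h₁) = 0.79/(110.5 − 6.636) = 0.007606 per s.

0.008 per s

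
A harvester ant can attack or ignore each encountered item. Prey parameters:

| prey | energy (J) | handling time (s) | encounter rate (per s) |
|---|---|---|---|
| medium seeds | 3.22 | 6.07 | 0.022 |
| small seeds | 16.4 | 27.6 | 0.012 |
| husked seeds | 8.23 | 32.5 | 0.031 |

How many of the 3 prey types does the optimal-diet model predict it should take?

3

Profitabilities (E/h, J/s): small seeds 0.594, medium seeds 0.53, husked seeds 0.253. Add prey in this order while the next type's profitability exceeds the intake rate on those already taken.
Rate on top 1: 0.1478. medium seeds: 0.53 > 0.1478 → include.
Rate on top 2: 0.1827. husked seeds: 0.253 > 0.1827 → include.
Optimal diet: small seeds, medium seeds, husked seeds — 3 of 3 types.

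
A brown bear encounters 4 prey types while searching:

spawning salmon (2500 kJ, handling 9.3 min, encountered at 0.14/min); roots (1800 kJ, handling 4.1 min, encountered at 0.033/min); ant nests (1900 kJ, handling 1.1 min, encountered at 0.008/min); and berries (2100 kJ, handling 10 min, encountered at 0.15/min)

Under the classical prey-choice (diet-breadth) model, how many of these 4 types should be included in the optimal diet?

Rank by E/h (kJ/min): ant nests 1.73e+03, roots 439, spawning salmon 269, berries 210. Include each in turn until the next type's E/h falls below the running intake rate.
Rate on top 1: 15.07. roots: 439 > 15.07 → include.
Rate on top 2: 65.2. spawning salmon: 269 > 65.2 → include.
Rate on top 3: 173.6. berries: 210 > 173.6 → include.
Optimal diet: ant nests, roots, spawning salmon, berries — 4 of 4 types.

4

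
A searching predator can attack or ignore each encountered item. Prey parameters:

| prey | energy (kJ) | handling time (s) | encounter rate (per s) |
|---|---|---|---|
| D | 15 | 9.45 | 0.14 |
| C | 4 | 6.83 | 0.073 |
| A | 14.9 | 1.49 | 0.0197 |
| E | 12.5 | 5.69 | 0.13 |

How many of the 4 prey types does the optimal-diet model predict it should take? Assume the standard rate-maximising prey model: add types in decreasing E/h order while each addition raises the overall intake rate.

Profitabilities (E/h, kJ/s): A 10, E 2.2, D 1.59, C 0.586. Add prey in this order while the next type's profitability exceeds the intake rate on those already taken.
Rate on top 1: 0.2852. E: 2.2 > 0.2852 → include.
Rate on top 2: 1.084. D: 1.59 > 1.084 → include.
Rate on top 3: 1.3. C: 0.586 < 1.3 → exclude; stop.
Optimal diet: A, E, D — 3 of 4 types.

3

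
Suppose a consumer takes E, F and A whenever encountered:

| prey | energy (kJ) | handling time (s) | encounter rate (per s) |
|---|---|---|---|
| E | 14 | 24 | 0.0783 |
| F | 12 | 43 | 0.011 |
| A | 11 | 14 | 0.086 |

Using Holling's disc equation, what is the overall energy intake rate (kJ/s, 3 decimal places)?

R = (0.0783×14 + 0.011×12 + 0.086×11) / (1 + 0.0783×24 + 0.011×43 + 0.086×14) = 2.174/4.556 = 0.4772 kJ/s.

0.477 kJ/s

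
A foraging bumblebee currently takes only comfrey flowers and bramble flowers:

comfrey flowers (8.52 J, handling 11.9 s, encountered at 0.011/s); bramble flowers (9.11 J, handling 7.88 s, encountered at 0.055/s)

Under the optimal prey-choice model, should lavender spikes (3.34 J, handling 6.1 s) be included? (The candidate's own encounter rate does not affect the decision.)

Yes

Intake rate on the current diet: R = (0.011×8.52 + 0.055×9.11) / (1 + 0.011×11.9 + 0.055×7.88) = 0.5948/1.564 = 0.3802 J/s.
Profitability of lavender spikes: 3.34/6.1 = 0.5475 J/s.
Since 0.5475 > R, including lavender spikes increases the long-run rate.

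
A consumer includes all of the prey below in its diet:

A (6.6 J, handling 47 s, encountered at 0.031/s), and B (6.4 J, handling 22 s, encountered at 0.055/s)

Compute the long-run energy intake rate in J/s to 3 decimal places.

Energy encountered per unit search time: 0.031×6.6 + 0.055×6.4 = 0.5566 J/s.
Handling time per unit search time: 0.031×47 + 0.055×22 = 2.667.
Rate = 0.5566/(1 + 2.667) = 0.1518 J/s.

0.152 J/s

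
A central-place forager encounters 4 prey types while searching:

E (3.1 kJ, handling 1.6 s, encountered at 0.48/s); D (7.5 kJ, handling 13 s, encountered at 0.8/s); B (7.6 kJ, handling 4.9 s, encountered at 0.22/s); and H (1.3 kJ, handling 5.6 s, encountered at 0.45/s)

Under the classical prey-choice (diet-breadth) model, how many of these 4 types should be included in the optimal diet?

Rank by E/h (kJ/s): E 1.94, B 1.55, D 0.577, H 0.232. Include each in turn until the next type's E/h falls below the running intake rate.
Rate on top 1: 0.8416. B: 1.55 > 0.8416 → include.
Rate on top 2: 1.11. D: 0.577 < 1.11 → exclude; stop.
Optimal diet: E, B — 2 of 4 types.

2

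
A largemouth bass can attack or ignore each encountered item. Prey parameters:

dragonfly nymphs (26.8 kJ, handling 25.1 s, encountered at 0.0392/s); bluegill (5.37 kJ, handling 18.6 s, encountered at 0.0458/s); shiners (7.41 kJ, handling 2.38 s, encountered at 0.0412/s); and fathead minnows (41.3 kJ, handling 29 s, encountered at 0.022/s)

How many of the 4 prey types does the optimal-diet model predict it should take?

3

Rank by E/h (kJ/s): shiners 3.11, fathead minnows 1.42, dragonfly nymphs 1.07, bluegill 0.289. Include each in turn until the next type's E/h falls below the running intake rate.
Rate on top 1: 0.278. fathead minnows: 1.42 > 0.278 → include.
Rate on top 2: 0.6992. dragonfly nymphs: 1.07 > 0.6992 → include.
Rate on top 3: 0.8325. bluegill: 0.289 < 0.8325 → exclude; stop.
Optimal diet: shiners, fathead minnows, dragonfly nymphs — 3 of 4 types.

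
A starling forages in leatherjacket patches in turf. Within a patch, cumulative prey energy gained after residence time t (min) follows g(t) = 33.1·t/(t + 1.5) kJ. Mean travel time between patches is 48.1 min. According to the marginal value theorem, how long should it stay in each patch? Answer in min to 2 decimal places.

Maximise g(t)/(T+t): set derivative to zero → g'(t)(T+t) = g(t).
g'(t) = 33.1·1.5/(t + 1.5)². Setting 33.1·1.5/(t+1.5)² = 33.1t/[(t+1.5)(48.1+t)] gives 1.5(48.1+t) = t(t+1.5), so t² = 1.5×48.1 = 72.15.
t* = √72.15 = 8.494 min.

8.49 min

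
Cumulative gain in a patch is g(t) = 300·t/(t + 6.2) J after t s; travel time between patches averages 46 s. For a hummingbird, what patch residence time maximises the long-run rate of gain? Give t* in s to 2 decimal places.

Optimal t* satisfies g'(t*) = g(t*)/(T + t*).
g'(t) = 300·6.2/(t + 6.2)². Setting 300·6.2/(t+6.2)² = 300t/[(t+6.2)(46+t)] gives 6.2(46+t) = t(t+6.2), so t² = 6.2×46 = 285.2.
t* = √285.2 = 16.89 s.

16.89 s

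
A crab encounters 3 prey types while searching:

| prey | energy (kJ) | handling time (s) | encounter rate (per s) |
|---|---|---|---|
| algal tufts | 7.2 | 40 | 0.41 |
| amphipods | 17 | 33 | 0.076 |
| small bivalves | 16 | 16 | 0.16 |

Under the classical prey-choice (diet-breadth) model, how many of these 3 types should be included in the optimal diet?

E/h in descending order: small bivalves 1, amphipods 0.515, algal tufts 0.18 kJ/s. The optimal diet is the largest prefix of this list for which every included type satisfies E_i/h_i > R on the types above it.
Rate on top 1: 0.7191. amphipods: 0.515 < 0.7191 → exclude; stop.
Optimal diet: small bivalves — 1 of 3 types.

1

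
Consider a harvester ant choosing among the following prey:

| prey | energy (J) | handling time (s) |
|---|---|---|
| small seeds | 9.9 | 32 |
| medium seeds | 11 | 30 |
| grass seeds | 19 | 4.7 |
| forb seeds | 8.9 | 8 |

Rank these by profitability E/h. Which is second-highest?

In descending order of E/h:
grass seeds: 19/4.7 = 4.04 J/s
forb seeds: 8.9/8 = 1.11 J/s
medium seeds: 11/30 = 0.367 J/s
small seeds: 9.9/32 = 0.309 J/s

forb seeds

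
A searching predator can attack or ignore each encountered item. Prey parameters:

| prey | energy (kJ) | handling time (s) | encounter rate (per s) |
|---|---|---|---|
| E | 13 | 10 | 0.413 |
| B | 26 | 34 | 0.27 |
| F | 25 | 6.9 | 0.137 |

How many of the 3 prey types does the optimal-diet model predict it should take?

Profitabilities (E/h, kJ/s): F 3.62, E 1.3, B 0.765. Add prey in this order while the next type's profitability exceeds the intake rate on those already taken.
Rate on top 1: 1.761. E: 1.3 < 1.761 → exclude; stop.
Optimal diet: F — 1 of 3 types.

1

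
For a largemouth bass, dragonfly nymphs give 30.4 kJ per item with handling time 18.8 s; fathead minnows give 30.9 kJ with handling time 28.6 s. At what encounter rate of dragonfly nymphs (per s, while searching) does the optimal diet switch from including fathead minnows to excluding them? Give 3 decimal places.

0.107 per s

The zero-one rule: include fathead minnows iff E₂/h₂ > λE₁/(1+λh₁). Equality gives the switch point.
λE₁h₂ = E₂ + λE₂h₁ ⇒ λ = E₂/(E₁h₂ − E₂h₁) = 30.9/(869.4 − 580.9) = 0.1071 per s.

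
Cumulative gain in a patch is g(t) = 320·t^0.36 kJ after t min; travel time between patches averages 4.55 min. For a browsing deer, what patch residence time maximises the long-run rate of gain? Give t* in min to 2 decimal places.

Maximise g(t)/(T+t): set derivative to zero → g'(t)(T+t) = g(t).
g'(t) = 0.36·320·t^-0.64. Setting 0.36·320·t^-0.64 = 320·t^0.36/(4.55+t) gives 0.36(4.55+t) = t, so 0.64·t = 0.36×4.55.
t* = 0.36×4.55/0.64 = 2.559 min.

2.56 min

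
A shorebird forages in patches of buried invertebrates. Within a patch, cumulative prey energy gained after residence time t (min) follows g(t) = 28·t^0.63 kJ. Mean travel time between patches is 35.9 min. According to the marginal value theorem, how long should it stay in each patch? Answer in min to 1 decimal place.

By the marginal value theorem, leave when the instantaneous gain rate g'(t) equals the habitat-wide average g(t)/(T + t).
g'(t) = 0.63·28·t^-0.37. Setting 0.63·28·t^-0.37 = 28·t^0.63/(35.9+t) gives 0.63(35.9+t) = t, so 0.37·t = 0.63×35.9.
t* = 0.63×35.9/0.37 = 61.13 min.

61.1 min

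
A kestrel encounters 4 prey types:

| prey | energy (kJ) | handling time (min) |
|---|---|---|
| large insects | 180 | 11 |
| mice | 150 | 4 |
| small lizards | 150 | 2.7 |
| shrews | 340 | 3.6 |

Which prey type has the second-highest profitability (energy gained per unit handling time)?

Profitability E/h (kJ/min): large insects = 180/11 = 16.4, mice = 150/4 = 37.5, small lizards = 150/2.7 = 55.6, shrews = 340/3.6 = 94.4.
Ranked: shrews > small lizards > mice > large insects.

small lizards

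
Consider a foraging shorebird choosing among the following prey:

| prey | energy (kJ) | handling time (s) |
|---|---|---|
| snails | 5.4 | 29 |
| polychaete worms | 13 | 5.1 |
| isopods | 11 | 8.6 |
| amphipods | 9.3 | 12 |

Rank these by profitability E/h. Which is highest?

polychaete worms

In descending order of E/h:
polychaete worms: 13/5.1 = 2.55 kJ/s
isopods: 11/8.6 = 1.28 kJ/s
amphipods: 9.3/12 = 0.775 kJ/s
snails: 5.4/29 = 0.186 kJ/s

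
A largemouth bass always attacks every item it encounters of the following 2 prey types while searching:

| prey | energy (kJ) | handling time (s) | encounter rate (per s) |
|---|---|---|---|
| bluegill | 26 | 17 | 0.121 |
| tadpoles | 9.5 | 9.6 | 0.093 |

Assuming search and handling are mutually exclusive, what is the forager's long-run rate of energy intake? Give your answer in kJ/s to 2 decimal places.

Energy encountered per unit search time: 0.121×26 + 0.093×9.5 = 4.029 kJ/s.
Handling time per unit search time: 0.121×17 + 0.093×9.6 = 2.95.
Rate = 4.029/(1 + 2.95) = 1.02 kJ/s.

1.02 kJ/s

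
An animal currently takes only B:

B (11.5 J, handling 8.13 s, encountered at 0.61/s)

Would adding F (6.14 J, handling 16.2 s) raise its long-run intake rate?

Intake rate on the current diet: R = (0.61×11.5) / (1 + 0.61×8.13) = 7.015/5.959 = 1.177 J/s.
F: E/h = 6.14/16.2 = 0.379 J/s.
0.379 < 1.177, so adding F would lower the average — exclude it.

No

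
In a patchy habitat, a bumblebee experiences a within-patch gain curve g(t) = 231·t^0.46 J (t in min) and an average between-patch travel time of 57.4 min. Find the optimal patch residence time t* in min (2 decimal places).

By the marginal value theorem, leave when the instantaneous gain rate g'(t) equals the habitat-wide average g(t)/(T + t).
g'(t) = 0.46·231·t^-0.54. Setting 0.46·231·t^-0.54 = 231·t^0.46/(57.4+t) gives 0.46(57.4+t) = t, so 0.54·t = 0.46×57.4.
t* = 0.46×57.4/0.54 = 48.9 min.

48.90 min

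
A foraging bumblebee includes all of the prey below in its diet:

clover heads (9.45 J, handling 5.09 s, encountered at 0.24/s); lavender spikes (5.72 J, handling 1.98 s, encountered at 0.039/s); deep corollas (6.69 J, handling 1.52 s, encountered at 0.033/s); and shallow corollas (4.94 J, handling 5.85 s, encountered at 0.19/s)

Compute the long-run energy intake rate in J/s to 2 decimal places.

Energy encountered per unit search time: 0.24×9.45 + 0.039×5.72 + 0.033×6.69 + 0.19×4.94 = 3.65 J/s.
Handling time per unit search time: 0.24×5.09 + 0.039×1.98 + 0.033×1.52 + 0.19×5.85 = 2.46.
Rate = 3.65/(1 + 2.46) = 1.055 J/s.

1.05 J/s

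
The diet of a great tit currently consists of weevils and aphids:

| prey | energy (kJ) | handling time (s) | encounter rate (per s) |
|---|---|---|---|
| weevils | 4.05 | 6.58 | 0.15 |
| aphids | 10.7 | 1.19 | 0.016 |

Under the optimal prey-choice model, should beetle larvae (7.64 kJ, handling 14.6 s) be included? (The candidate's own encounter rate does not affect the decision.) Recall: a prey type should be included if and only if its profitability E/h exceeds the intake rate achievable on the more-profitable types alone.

Yes

Intake rate on the current diet: R = (0.15×4.05 + 0.016×10.7) / (1 + 0.15×6.58 + 0.016×1.19) = 0.7787/2.006 = 0.3882 kJ/s.
beetle larvae: E/h = 7.64/14.6 = 0.5233 kJ/s.
0.5233 > 0.3882, so adding beetle larvae raises the average — include it.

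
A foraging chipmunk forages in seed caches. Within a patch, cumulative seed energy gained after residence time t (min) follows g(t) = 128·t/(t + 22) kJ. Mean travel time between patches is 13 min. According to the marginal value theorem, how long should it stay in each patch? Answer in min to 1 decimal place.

16.9 min

By the marginal value theorem, leave when the instantaneous gain rate g'(t) equals the habitat-wide average g(t)/(T + t).
g'(t) = 128·22/(t + 22)². Setting 128·22/(t+22)² = 128t/[(t+22)(13+t)] gives 22(13+t) = t(t+22), so t² = 22×13 = 286.
t* = √286 = 16.91 min.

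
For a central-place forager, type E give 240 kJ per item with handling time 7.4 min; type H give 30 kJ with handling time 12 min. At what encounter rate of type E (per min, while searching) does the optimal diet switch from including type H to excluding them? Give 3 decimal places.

0.011 per min

Drop type H once their profitability E₂/h₂ falls below the rate achievable on type E alone: E₂/h₂ = λE₁/(1 + λh₁).
Solve for λ: λE₁h₂ = E₂(1 + λh₁) → λ(E₁h₂ − E₂h₁) = E₂ → λ = E₂/(E₁h₂ − E₂h₁).
λ = 30/(240×12 − 30×7.4) = 30/2658 = 0.01129 per min.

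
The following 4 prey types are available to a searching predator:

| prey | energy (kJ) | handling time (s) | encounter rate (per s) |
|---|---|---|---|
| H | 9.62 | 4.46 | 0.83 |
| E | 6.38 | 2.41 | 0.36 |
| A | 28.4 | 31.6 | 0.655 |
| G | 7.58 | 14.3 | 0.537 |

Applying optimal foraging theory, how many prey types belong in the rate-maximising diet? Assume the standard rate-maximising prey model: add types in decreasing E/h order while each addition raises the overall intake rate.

2

E/h in descending order: E 2.65, H 2.16, A 0.899, G 0.53 kJ/s. The optimal diet is the largest prefix of this list for which every included type satisfies E_i/h_i > R on the types above it.
Rate on top 1: 1.23. H: 2.16 > 1.23 → include.
Rate on top 2: 1.846. A: 0.899 < 1.846 → exclude; stop.
Optimal diet: E, H — 2 of 4 types.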